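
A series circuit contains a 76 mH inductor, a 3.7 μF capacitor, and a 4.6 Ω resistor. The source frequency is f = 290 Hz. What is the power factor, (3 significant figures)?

ω = 2πf = 1822 rad/s
X_L = ωL = 138 Ω
X_C = 1/(ωC) = 148 Ω
Net reactance X = X_L − X_C = -9.85 Ω
Z = 4.60 − j9.85 Ω
|Z| = √(4.60² + 9.85²) = 10.9 Ω
∠Z = arctan(-9.85/4.60) = -65.0°
cos φ = cos(-65.0°) = 0.423

0.423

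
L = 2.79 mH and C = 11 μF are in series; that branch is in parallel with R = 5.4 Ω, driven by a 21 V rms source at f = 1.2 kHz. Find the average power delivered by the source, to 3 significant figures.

ω = 2πf = 7540 rad/s
X_L = ωL = 21.0 Ω
X_C = 1/(ωC) = 12.1 Ω
Branch 1: Z₁ = R = 5.40 Ω
Branch 2 (series LC): Z₂ = j(X_L − X_C) = j8.98 Ω
Parallel: Z = Z₁Z₂/(Z₁+Z₂), |Z| = 4.63 Ω, ∠Z = 31.0°
I = V/|Z| = 4.54 A
P = VI cos φ = 21 × 4.54 × cos(31.0°) = 81.7 W

81.7 W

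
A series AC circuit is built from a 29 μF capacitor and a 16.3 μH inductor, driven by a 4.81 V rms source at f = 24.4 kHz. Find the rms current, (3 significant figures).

2.12 A

ω = 2πf = 153300 rad/s
X_L = ωL = 2.50 Ω
X_C = 1/(ωC) = 0.225 Ω
Net reactance X = X_L − X_C = 2.27 Ω
Z = j2.27 Ω
|Z| = √(0² + 2.27²) = 2.27 Ω
I = V/|Z| = 4.81/2.27 = 2.12 A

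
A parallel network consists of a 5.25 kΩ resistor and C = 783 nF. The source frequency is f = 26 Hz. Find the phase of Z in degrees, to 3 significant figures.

ω = 2πf = 163.4 rad/s
X_C = 1/(ωC) = 7820 Ω
Parallel: admittances add. Y = 1/R + jωC
Y = (0.000190 + j0.000128) S
|Y| = 0.000229 S → |Z| = 1/|Y| = 4360 Ω, ∠Z = −∠Y = -33.9°

-33.9°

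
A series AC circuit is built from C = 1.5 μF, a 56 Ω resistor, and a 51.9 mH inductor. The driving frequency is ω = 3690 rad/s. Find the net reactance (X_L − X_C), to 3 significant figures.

X_L = ωL = 192 Ω
X_C = 1/(ωC) = 181 Ω
X = 192 − 181 = 10.8 Ω

10.8 Ω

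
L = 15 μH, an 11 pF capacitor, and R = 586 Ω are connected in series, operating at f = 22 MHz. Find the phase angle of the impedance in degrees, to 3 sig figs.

ω = 2πf = 1.382e+08 rad/s
X_L = ωL = 2070 Ω
X_C = 1/(ωC) = 658 Ω
Net reactance X = X_L − X_C = 1420 Ω
Z = 586 + j1420 Ω
|Z| = √(586² + 1420²) = 1530 Ω
∠Z = arctan(1420/586) = 67.5°

67.5°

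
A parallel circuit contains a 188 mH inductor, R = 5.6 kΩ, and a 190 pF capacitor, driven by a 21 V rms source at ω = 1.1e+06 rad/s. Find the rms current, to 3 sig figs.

5.70 mA

X_L = ωL = 207000 Ω
X_C = 1/(ωC) = 4780 Ω
Parallel: admittances add. Y = 1/R + 1/(jωL) + jωC
Y = (0.000179 + j0.000204) S
|Y| = 0.000271 S → |Z| = 1/|Y| = 3690 Ω, ∠Z = −∠Y = -48.8°
I = V/|Z| = 21/3690 = 5.70 mA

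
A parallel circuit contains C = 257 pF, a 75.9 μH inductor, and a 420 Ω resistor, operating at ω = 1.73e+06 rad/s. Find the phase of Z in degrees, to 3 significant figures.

X_L = ωL = 131 Ω
X_C = 1/(ωC) = 2250 Ω
Parallel: admittances add. Y = 1/R + 1/(jωL) + jωC
Y = (0.00238 − j0.00717) S
|Y| = 0.00756 S → |Z| = 1/|Y| = 132 Ω, ∠Z = −∠Y = 71.6°

71.6°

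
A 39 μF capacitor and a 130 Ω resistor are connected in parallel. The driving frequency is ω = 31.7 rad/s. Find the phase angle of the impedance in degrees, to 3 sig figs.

-9.13°

X_C = 1/(ωC) = 809 Ω
Parallel: admittances add. Y = 1/R + jωC
Y = (0.00769 + j0.00124) S
|Y| = 0.00779 S → |Z| = 1/|Y| = 128 Ω, ∠Z = −∠Y = -9.13°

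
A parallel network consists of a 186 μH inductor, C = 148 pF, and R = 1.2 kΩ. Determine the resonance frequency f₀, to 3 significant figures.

ω₀ = 1/√(LC) = 1/√(0.000186 × 1.48e-10) = 6.027e+06 rad/s
f₀ = ω₀/(2π) = 959 kHz

959 kHz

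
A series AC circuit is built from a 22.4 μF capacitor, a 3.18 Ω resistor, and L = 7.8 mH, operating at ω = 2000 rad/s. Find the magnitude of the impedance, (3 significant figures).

X_L = ωL = 15.6 Ω
X_C = 1/(ωC) = 22.3 Ω
Net reactance X = X_L − X_C = -6.72 Ω
Z = 3.18 − j6.72 Ω
|Z| = √(3.18² + 6.72²) = 7.44 Ω

7.44 Ω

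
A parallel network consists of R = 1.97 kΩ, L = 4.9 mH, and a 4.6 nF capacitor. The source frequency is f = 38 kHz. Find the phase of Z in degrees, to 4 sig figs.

ω = 2πf = 238800 rad/s
X_L = ωL = 1170 Ω
X_C = 1/(ωC) = 910.5 Ω
Parallel: admittances add. Y = 1/R + 1/(jωL) + jωC
Y = (0.0005076 + j0.0002435) S
|Y| = 0.0005630 S → |Z| = 1/|Y| = 1776 Ω, ∠Z = −∠Y = -25.63°

-25.63°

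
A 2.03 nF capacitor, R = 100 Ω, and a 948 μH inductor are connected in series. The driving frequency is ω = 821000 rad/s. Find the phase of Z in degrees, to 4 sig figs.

X_L = ωL = 778.3 Ω
X_C = 1/(ωC) = 600.0 Ω
Net reactance X = X_L − X_C = 178.3 Ω
Z = 100.0 + j178.3 Ω
|Z| = √(100.0² + 178.3²) = 204.4 Ω
∠Z = arctan(178.3/100.0) = 60.71°

60.71°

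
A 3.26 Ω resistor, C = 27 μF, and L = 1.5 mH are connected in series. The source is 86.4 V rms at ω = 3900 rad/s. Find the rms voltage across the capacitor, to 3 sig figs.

168 V

X_L = ωL = 5.85 Ω
X_C = 1/(ωC) = 9.50 Ω
Net reactance X = X_L − X_C = -3.65 Ω
Z = 3.26 − j3.65 Ω
|Z| = √(3.26² + 3.65²) = 4.89 Ω
I = V/|Z| = 17.7 A
V_C = I·|Z_C| = 17.7 × 9.50 = 168 V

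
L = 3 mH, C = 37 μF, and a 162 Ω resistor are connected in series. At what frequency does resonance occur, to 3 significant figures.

ω₀ = 1/√(LC) = 1/√(0.003 × 3.7e-05) = 3002 rad/s
f₀ = ω₀/(2π) = 478 Hz

478 Hz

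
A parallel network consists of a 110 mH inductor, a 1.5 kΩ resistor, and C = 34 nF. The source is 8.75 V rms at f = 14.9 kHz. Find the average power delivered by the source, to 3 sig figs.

ω = 2πf = 93620 rad/s
X_L = ωL = 10300 Ω
X_C = 1/(ωC) = 314 Ω
Parallel: admittances add. Y = 1/R + 1/(jωL) + jωC
Y = (0.000667 + j0.00309) S
|Y| = 0.00316 S → |Z| = 1/|Y| = 317 Ω, ∠Z = −∠Y = -77.8°
I = V/|Z| = 27.6 mA
P = VI cos φ = 8.75 × 0.0276 × cos(-77.8°) = 51.0 mW

51.0 mW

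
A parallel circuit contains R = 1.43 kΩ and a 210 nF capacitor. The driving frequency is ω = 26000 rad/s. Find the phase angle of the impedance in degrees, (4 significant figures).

-82.70°

X_C = 1/(ωC) = 183.2 Ω
Parallel: admittances add. Y = 1/R + jωC
Y = (0.0006993 + j0.005460) S
|Y| = 0.005505 S → |Z| = 1/|Y| = 181.7 Ω, ∠Z = −∠Y = -82.70°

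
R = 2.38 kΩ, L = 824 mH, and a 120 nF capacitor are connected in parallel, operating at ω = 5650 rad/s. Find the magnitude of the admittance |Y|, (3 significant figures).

X_L = ωL = 4660 Ω
X_C = 1/(ωC) = 1470 Ω
Parallel: admittances add. Y = 1/R + 1/(jωL) + jωC
Y = (0.000420 + j0.000463) S
|Y| = 0.000625 S → |Z| = 1/|Y| = 1600 Ω, ∠Z = −∠Y = -47.8°

625 μS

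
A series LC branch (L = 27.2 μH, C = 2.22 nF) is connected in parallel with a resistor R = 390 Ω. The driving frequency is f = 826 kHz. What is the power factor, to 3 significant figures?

ω = 2πf = 5.19e+06 rad/s
X_L = ωL = 141 Ω
X_C = 1/(ωC) = 86.8 Ω
Branch 1: Z₁ = R = 390 Ω
Branch 2 (series LC): Z₂ = j(X_L − X_C) = j54.4 Ω
Parallel: Z = Z₁Z₂/(Z₁+Z₂), |Z| = 53.9 Ω, ∠Z = 82.1°
cos φ = cos(82.1°) = 0.138

0.138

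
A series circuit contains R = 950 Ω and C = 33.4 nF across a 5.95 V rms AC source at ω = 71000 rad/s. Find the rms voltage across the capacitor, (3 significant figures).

X_C = 1/(ωC) = 422 Ω
Z = 950 − j422 Ω
|Z| = √(950² + 422²) = 1040 Ω
I = V/|Z| = 5.72 mA
V_C = I·|Z_C| = 0.00572 × 422 = 2.41 V

2.41 V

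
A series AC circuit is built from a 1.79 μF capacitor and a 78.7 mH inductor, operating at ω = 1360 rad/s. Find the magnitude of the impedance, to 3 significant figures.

304 Ω

X_L = ωL = 107 Ω
X_C = 1/(ωC) = 411 Ω
Net reactance X = X_L − X_C = -304 Ω
Z = − j304 Ω
|Z| = √(0² + 304²) = 304 Ω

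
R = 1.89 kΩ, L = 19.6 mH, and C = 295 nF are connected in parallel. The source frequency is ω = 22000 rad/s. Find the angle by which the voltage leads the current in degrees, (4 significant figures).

-82.77°

X_L = ωL = 431.2 Ω
X_C = 1/(ωC) = 154.1 Ω
Parallel: admittances add. Y = 1/R + 1/(jωL) + jωC
Y = (0.0005291 + j0.004171) S
|Y| = 0.004204 S → |Z| = 1/|Y| = 237.9 Ω, ∠Z = −∠Y = -82.77°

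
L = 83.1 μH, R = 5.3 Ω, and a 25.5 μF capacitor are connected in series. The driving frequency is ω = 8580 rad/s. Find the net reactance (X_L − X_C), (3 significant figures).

X_L = ωL = 0.713 Ω
X_C = 1/(ωC) = 4.57 Ω
X = 0.713 − 4.57 = -3.86 Ω

-3.86 Ω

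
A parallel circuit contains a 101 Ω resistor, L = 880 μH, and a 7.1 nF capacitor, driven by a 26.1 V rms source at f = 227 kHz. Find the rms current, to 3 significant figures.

355 mA

ω = 2πf = 1.426e+06 rad/s
X_L = ωL = 1260 Ω
X_C = 1/(ωC) = 98.7 Ω
Parallel: admittances add. Y = 1/R + 1/(jωL) + jωC
Y = (0.00990 + j0.00933) S
|Y| = 0.0136 S → |Z| = 1/|Y| = 73.5 Ω, ∠Z = −∠Y = -43.3°
I = V/|Z| = 26.1/73.5 = 355 mA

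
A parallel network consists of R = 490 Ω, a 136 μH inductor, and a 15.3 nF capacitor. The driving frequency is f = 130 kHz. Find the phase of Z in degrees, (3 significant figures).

-59.7°

ω = 2πf = 816800 rad/s
X_L = ωL = 111 Ω
X_C = 1/(ωC) = 80.0 Ω
Parallel: admittances add. Y = 1/R + 1/(jωL) + jωC
Y = (0.00204 + j0.00350) S
|Y| = 0.00405 S → |Z| = 1/|Y| = 247 Ω, ∠Z = −∠Y = -59.7°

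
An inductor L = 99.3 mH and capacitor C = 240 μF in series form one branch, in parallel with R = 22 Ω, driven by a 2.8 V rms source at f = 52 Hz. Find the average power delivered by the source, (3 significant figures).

ω = 2πf = 326.7 rad/s
X_L = ωL = 32.4 Ω
X_C = 1/(ωC) = 12.8 Ω
Branch 1: Z₁ = R = 22.0 Ω
Branch 2 (series LC): Z₂ = j(X_L − X_C) = j19.7 Ω
Parallel: Z = Z₁Z₂/(Z₁+Z₂), |Z| = 14.7 Ω, ∠Z = 48.2°
I = V/|Z| = 191 mA
P = VI cos φ = 2.8 × 0.191 × cos(48.2°) = 356 mW

356 mW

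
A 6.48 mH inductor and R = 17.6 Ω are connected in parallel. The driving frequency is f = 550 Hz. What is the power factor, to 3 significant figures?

ω = 2πf = 3456 rad/s
X_L = ωL = 22.4 Ω
Parallel: admittances add. Y = 1/R + 1/(jωL)
Y = (0.0568 − j0.0447) S
|Y| = 0.0723 S → |Z| = 1/|Y| = 13.8 Ω, ∠Z = −∠Y = 38.2°
cos φ = cos(38.2°) = 0.786

0.786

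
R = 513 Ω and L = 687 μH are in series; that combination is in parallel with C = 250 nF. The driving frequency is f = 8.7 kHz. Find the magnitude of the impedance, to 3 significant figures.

73.2 Ω

ω = 2πf = 54660 rad/s
X_L = ωL = 37.6 Ω
X_C = 1/(ωC) = 73.2 Ω
Branch 1 (R+jX_L): Z₁ = 513 + j37.6 Ω, |Z₁| = 514 Ω
Branch 2 (−jX_C): Z₂ = −j73.2 Ω
Parallel: Z = Z₁Z₂/(Z₁+Z₂), |Z| = 73.2 Ω, ∠Z = -81.8°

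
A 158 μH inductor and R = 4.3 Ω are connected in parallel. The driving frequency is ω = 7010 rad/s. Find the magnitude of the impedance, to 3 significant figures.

1.07 Ω

X_L = ωL = 1.11 Ω
Parallel: admittances add. Y = 1/R + 1/(jωL)
Y = (0.233 − j0.903) S
|Y| = 0.932 S → |Z| = 1/|Y| = 1.07 Ω, ∠Z = −∠Y = 75.6°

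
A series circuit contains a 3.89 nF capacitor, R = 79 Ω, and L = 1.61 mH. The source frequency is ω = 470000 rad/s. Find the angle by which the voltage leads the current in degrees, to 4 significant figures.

69.36°

X_L = ωL = 756.7 Ω
X_C = 1/(ωC) = 547.0 Ω
Net reactance X = X_L − X_C = 209.7 Ω
Z = 79.00 + j209.7 Ω
|Z| = √(79.00² + 209.7²) = 224.1 Ω
∠Z = arctan(209.7/79.00) = 69.36°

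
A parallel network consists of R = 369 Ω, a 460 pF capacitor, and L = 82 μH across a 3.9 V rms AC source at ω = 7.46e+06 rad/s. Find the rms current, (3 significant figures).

X_L = ωL = 612 Ω
X_C = 1/(ωC) = 291 Ω
Parallel: admittances add. Y = 1/R + 1/(jωL) + jωC
Y = (0.00271 + j0.00180) S
|Y| = 0.00325 S → |Z| = 1/|Y| = 308 Ω, ∠Z = −∠Y = -33.5°
I = V/|Z| = 3.9/308 = 12.7 mA

12.7 mA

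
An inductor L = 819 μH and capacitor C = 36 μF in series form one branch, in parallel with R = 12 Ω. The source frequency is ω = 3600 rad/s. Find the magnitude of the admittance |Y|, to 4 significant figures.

X_L = ωL = 2.948 Ω
X_C = 1/(ωC) = 7.716 Ω
Branch 1: Z₁ = R = 12.00 Ω
Branch 2 (series LC): Z₂ = j(X_L − X_C) = −j4.768 Ω
Parallel: Z = Z₁Z₂/(Z₁+Z₂), |Z| = 4.431 Ω, ∠Z = -68.33°
|Y| = 1/|Z| = 225.7 mS

225.7 mS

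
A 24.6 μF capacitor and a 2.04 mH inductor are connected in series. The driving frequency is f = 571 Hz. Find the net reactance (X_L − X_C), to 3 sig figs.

-4.01 Ω

ω = 2πf = 3588 rad/s
X_L = ωL = 7.32 Ω
X_C = 1/(ωC) = 11.3 Ω
X = 7.32 − 11.3 = -4.01 Ω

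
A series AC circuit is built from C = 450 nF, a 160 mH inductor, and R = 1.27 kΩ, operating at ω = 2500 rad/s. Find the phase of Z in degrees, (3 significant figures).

X_L = ωL = 400 Ω
X_C = 1/(ωC) = 889 Ω
Net reactance X = X_L − X_C = -489 Ω
Z = 1270 − j489 Ω
|Z| = √(1270² + 489²) = 1360 Ω
∠Z = arctan(-489/1270) = -21.1°

-21.1°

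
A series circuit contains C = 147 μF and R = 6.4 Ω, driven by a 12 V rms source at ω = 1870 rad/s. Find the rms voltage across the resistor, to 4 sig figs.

10.43 V

X_C = 1/(ωC) = 3.638 Ω
Z = 6.400 − j3.638 Ω
|Z| = √(6.400² + 3.638²) = 7.362 Ω
I = V/|Z| = 1.630 A
V_R = I·|Z_R| = 1.630 × 6.400 = 10.43 V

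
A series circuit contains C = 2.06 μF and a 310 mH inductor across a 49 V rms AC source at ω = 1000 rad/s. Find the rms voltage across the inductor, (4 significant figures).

X_L = ωL = 310.0 Ω
X_C = 1/(ωC) = 485.4 Ω
Net reactance X = X_L − X_C = -175.4 Ω
Z = − j175.4 Ω
|Z| = √(0² + 175.4²) = 175.4 Ω
I = V/|Z| = 279.3 mA
V_L = I·|Z_L| = 0.2793 × 310.0 = 86.58 V

86.58 V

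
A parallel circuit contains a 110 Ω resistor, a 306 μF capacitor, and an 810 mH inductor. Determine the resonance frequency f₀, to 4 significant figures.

10.11 Hz

ω₀ = 1/√(LC) = 1/√(0.81 × 0.000306) = 63.52 rad/s
f₀ = ω₀/(2π) = 10.11 Hz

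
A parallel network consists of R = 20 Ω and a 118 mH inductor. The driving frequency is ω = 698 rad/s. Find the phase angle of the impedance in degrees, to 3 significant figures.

13.6°

X_L = ωL = 82.4 Ω
Parallel: admittances add. Y = 1/R + 1/(jωL)
Y = (0.0500 − j0.0121) S
|Y| = 0.0515 S → |Z| = 1/|Y| = 19.4 Ω, ∠Z = −∠Y = 13.6°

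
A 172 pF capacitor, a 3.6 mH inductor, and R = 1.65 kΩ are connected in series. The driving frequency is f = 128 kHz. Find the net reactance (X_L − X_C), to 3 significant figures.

ω = 2πf = 804200 rad/s
X_L = ωL = 2900 Ω
X_C = 1/(ωC) = 7230 Ω
X = 2900 − 7230 = -4330 Ω

-4330 Ω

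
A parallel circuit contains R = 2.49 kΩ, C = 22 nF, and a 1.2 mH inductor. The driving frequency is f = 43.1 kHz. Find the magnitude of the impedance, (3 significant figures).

ω = 2πf = 270800 rad/s
X_L = ωL = 325 Ω
X_C = 1/(ωC) = 168 Ω
Parallel: admittances add. Y = 1/R + 1/(jωL) + jωC
Y = (0.000402 + j0.00288) S
|Y| = 0.00291 S → |Z| = 1/|Y| = 344 Ω, ∠Z = −∠Y = -82.1°

344 Ω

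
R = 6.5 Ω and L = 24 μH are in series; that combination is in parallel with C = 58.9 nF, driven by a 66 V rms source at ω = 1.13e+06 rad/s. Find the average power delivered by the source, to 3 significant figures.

X_L = ωL = 27.1 Ω
X_C = 1/(ωC) = 15.0 Ω
Branch 1 (R+jX_L): Z₁ = 6.50 + j27.1 Ω, |Z₁| = 27.9 Ω
Branch 2 (−jX_C): Z₂ = −j15.0 Ω
Parallel: Z = Z₁Z₂/(Z₁+Z₂), |Z| = 30.5 Ω, ∠Z = -75.2°
I = V/|Z| = 2.16 A
P = VI cos φ = 66 × 2.16 × cos(-75.2°) = 36.4 W

36.4 W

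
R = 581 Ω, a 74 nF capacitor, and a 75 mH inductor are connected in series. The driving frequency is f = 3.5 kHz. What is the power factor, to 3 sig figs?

0.490

ω = 2πf = 21990 rad/s
X_L = ωL = 1650 Ω
X_C = 1/(ωC) = 614 Ω
Net reactance X = X_L − X_C = 1030 Ω
Z = 581 + j1030 Ω
|Z| = √(581² + 1030²) = 1190 Ω
∠Z = arctan(1030/581) = 60.7°
cos φ = cos(60.7°) = 0.490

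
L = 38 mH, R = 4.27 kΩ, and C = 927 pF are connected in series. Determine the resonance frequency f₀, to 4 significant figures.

ω₀ = 1/√(LC) = 1/√(0.038 × 9.27e-10) = 168500 rad/s
f₀ = ω₀/(2π) = 26.82 kHz

26.82 kHz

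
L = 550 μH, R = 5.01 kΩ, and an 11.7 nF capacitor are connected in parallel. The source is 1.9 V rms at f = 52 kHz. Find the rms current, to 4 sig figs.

3.332 mA

ω = 2πf = 326700 rad/s
X_L = ωL = 179.7 Ω
X_C = 1/(ωC) = 261.6 Ω
Parallel: admittances add. Y = 1/R + 1/(jωL) + jωC
Y = (0.0001996 − j0.001742) S
|Y| = 0.001754 S → |Z| = 1/|Y| = 570.3 Ω, ∠Z = −∠Y = 83.46°
I = V/|Z| = 1.9/570.3 = 3.332 mA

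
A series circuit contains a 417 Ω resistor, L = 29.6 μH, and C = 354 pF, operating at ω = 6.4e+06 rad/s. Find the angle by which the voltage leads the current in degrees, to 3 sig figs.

X_L = ωL = 189 Ω
X_C = 1/(ωC) = 441 Ω
Net reactance X = X_L − X_C = -252 Ω
Z = 417 − j252 Ω
|Z| = √(417² + 252²) = 487 Ω
∠Z = arctan(-252/417) = -31.1°

-31.1°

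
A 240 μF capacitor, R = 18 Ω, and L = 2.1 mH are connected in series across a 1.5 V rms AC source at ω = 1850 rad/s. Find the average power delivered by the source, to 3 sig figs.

124 mW

X_L = ωL = 3.88 Ω
X_C = 1/(ωC) = 2.25 Ω
Net reactance X = X_L − X_C = 1.63 Ω
Z = 18.0 + j1.63 Ω
|Z| = √(18.0² + 1.63²) = 18.1 Ω
∠Z = arctan(1.63/18.0) = 5.18°
I = V/|Z| = 83.0 mA
P = VI cos φ = 1.5 × 0.0830 × cos(5.18°) = 124 mW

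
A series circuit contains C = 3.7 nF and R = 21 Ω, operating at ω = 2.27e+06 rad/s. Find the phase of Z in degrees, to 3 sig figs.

-80.0°

X_C = 1/(ωC) = 119 Ω
Z = 21.0 − j119 Ω
|Z| = √(21.0² + 119²) = 121 Ω
∠Z = arctan(-119/21.0) = -80.0°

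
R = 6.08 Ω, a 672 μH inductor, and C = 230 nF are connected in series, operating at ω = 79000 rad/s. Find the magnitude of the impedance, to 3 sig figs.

6.38 Ω

X_L = ωL = 53.1 Ω
X_C = 1/(ωC) = 55.0 Ω
Net reactance X = X_L − X_C = -1.95 Ω
Z = 6.08 − j1.95 Ω
|Z| = √(6.08² + 1.95²) = 6.38 Ω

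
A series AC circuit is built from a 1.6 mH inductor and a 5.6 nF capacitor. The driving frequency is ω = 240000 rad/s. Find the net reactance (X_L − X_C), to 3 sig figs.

X_L = ωL = 384 Ω
X_C = 1/(ωC) = 744 Ω
X = 384 − 744 = -360 Ω

-360 Ω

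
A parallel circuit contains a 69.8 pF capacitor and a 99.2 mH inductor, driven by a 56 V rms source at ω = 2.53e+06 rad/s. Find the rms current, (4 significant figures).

9.666 mA

X_L = ωL = 251000 Ω
X_C = 1/(ωC) = 5663 Ω
Parallel: admittances add. Y = 1/(jωL) + jωC
Y = (0 + j0.0001726) S
|Y| = 0.0001726 S → |Z| = 1/|Y| = 5793 Ω, ∠Z = −∠Y = -90.00°
I = V/|Z| = 56/5793 = 9.666 mA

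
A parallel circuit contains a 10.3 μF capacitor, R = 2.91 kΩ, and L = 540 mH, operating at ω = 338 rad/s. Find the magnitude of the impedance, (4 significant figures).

X_L = ωL = 182.5 Ω
X_C = 1/(ωC) = 287.2 Ω
Parallel: admittances add. Y = 1/R + 1/(jωL) + jωC
Y = (0.0003436 − j0.001997) S
|Y| = 0.002027 S → |Z| = 1/|Y| = 493.4 Ω, ∠Z = −∠Y = 80.24°

493.4 Ω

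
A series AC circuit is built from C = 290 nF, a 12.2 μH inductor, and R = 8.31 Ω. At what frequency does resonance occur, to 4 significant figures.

84.61 kHz

ω₀ = 1/√(LC) = 1/√(1.22e-05 × 2.9e-07) = 531600 rad/s
f₀ = ω₀/(2π) = 84.61 kHz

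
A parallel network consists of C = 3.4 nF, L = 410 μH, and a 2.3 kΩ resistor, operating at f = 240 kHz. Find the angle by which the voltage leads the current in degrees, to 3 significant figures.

ω = 2πf = 1.508e+06 rad/s
X_L = ωL = 618 Ω
X_C = 1/(ωC) = 195 Ω
Parallel: admittances add. Y = 1/R + 1/(jωL) + jωC
Y = (0.000435 + j0.00351) S
|Y| = 0.00354 S → |Z| = 1/|Y| = 283 Ω, ∠Z = −∠Y = -82.9°

-82.9°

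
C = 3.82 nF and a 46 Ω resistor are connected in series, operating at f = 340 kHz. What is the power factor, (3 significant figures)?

0.351

ω = 2πf = 2.136e+06 rad/s
X_C = 1/(ωC) = 123 Ω
Z = 46.0 − j123 Ω
|Z| = √(46.0² + 123²) = 131 Ω
∠Z = arctan(-123/46.0) = -69.4°
cos φ = cos(-69.4°) = 0.351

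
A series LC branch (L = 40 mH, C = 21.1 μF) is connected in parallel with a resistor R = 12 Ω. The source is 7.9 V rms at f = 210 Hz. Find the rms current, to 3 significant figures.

808 mA

ω = 2πf = 1319 rad/s
X_L = ωL = 52.8 Ω
X_C = 1/(ωC) = 35.9 Ω
Branch 1: Z₁ = R = 12.0 Ω
Branch 2 (series LC): Z₂ = j(X_L − X_C) = j16.9 Ω
Parallel: Z = Z₁Z₂/(Z₁+Z₂), |Z| = 9.78 Ω, ∠Z = 35.4°
I = V/|Z| = 7.9/9.78 = 808 mA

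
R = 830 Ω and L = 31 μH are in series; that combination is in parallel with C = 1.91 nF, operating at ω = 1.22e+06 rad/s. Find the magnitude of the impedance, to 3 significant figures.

389 Ω

X_L = ωL = 37.8 Ω
X_C = 1/(ωC) = 429 Ω
Branch 1 (R+jX_L): Z₁ = 830 + j37.8 Ω, |Z₁| = 831 Ω
Branch 2 (−jX_C): Z₂ = −j429 Ω
Parallel: Z = Z₁Z₂/(Z₁+Z₂), |Z| = 389 Ω, ∠Z = -62.1°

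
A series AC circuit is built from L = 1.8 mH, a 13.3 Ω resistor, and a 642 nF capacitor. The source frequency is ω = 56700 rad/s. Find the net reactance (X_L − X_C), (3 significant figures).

X_L = ωL = 102 Ω
X_C = 1/(ωC) = 27.5 Ω
X = 102 − 27.5 = 74.6 Ω

74.6 Ω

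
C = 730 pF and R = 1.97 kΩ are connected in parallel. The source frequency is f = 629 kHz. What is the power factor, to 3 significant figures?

0.173

ω = 2πf = 3.952e+06 rad/s
X_C = 1/(ωC) = 347 Ω
Parallel: admittances add. Y = 1/R + jωC
Y = (0.000508 + j0.00289) S
|Y| = 0.00293 S → |Z| = 1/|Y| = 341 Ω, ∠Z = −∠Y = -80.0°
cos φ = cos(-80.0°) = 0.173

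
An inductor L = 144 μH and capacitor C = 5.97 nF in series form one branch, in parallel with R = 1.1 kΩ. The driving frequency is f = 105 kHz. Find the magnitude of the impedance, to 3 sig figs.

ω = 2πf = 659700 rad/s
X_L = ωL = 95.0 Ω
X_C = 1/(ωC) = 254 Ω
Branch 1: Z₁ = R = 1100 Ω
Branch 2 (series LC): Z₂ = j(X_L − X_C) = −j159 Ω
Parallel: Z = Z₁Z₂/(Z₁+Z₂), |Z| = 157 Ω, ∠Z = -81.8°

157 Ω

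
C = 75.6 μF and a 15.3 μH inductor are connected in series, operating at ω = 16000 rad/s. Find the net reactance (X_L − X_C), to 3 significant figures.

-0.582 Ω

X_L = ωL = 0.245 Ω
X_C = 1/(ωC) = 0.827 Ω
X = 0.245 − 0.827 = -0.582 Ω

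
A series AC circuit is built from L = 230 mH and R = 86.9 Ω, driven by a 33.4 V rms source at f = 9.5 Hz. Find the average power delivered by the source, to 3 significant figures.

12.5 W

ω = 2πf = 59.69 rad/s
X_L = ωL = 13.7 Ω
Z = 86.9 + j13.7 Ω
|Z| = √(86.9² + 13.7²) = 88.0 Ω
∠Z = arctan(13.7/86.9) = 8.98°
I = V/|Z| = 380 mA
P = VI cos φ = 33.4 × 0.380 × cos(8.98°) = 12.5 W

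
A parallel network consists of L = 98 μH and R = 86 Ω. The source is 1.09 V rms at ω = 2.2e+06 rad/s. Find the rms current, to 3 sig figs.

13.6 mA

X_L = ωL = 216 Ω
Parallel: admittances add. Y = 1/R + 1/(jωL)
Y = (0.0116 − j0.00464) S
|Y| = 0.0125 S → |Z| = 1/|Y| = 79.9 Ω, ∠Z = −∠Y = 21.7°
I = V/|Z| = 1.09/79.9 = 13.6 mA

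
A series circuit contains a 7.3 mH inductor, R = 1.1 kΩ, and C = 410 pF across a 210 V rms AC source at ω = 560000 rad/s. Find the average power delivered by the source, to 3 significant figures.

X_L = ωL = 4090 Ω
X_C = 1/(ωC) = 4360 Ω
Net reactance X = X_L − X_C = -267 Ω
Z = 1100 − j267 Ω
|Z| = √(1100² + 267²) = 1130 Ω
∠Z = arctan(-267/1100) = -13.7°
I = V/|Z| = 186 mA
P = VI cos φ = 210 × 0.186 × cos(-13.7°) = 37.9 W

37.9 W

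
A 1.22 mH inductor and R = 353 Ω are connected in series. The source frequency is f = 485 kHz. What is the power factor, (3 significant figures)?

ω = 2πf = 3.047e+06 rad/s
X_L = ωL = 3720 Ω
Z = 353 + j3720 Ω
|Z| = √(353² + 3720²) = 3730 Ω
∠Z = arctan(3720/353) = 84.6°
cos φ = cos(84.6°) = 0.0945

0.0945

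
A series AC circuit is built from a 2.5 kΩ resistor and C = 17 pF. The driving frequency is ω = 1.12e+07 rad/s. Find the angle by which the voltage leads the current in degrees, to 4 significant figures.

X_C = 1/(ωC) = 5252 Ω
Z = 2500 − j5252 Ω
|Z| = √(2500² + 5252²) = 5817 Ω
∠Z = arctan(-5252/2500) = -64.55°

-64.55°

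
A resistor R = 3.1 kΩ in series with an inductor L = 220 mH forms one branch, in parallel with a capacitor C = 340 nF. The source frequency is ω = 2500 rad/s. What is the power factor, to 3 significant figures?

X_L = ωL = 550 Ω
X_C = 1/(ωC) = 1180 Ω
Branch 1 (R+jX_L): Z₁ = 3100 + j550 Ω, |Z₁| = 3150 Ω
Branch 2 (−jX_C): Z₂ = −j1180 Ω
Parallel: Z = Z₁Z₂/(Z₁+Z₂), |Z| = 1170 Ω, ∠Z = -68.5°
cos φ = cos(-68.5°) = 0.366

0.366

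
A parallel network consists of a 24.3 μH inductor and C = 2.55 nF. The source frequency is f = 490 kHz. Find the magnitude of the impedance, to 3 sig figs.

181 Ω

ω = 2πf = 3.079e+06 rad/s
X_L = ωL = 74.8 Ω
X_C = 1/(ωC) = 127 Ω
Parallel: admittances add. Y = 1/(jωL) + jωC
Y = (0 − j0.00552) S
|Y| = 0.00552 S → |Z| = 1/|Y| = 181 Ω, ∠Z = −∠Y = 90.0°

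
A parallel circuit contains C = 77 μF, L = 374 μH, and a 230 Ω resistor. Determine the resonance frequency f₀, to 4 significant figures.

937.9 Hz

ω₀ = 1/√(LC) = 1/√(0.000374 × 7.7e-05) = 5893 rad/s
f₀ = ω₀/(2π) = 937.9 Hz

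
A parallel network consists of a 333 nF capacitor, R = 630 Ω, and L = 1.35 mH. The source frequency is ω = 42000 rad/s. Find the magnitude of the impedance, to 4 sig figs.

X_L = ωL = 56.70 Ω
X_C = 1/(ωC) = 71.50 Ω
Parallel: admittances add. Y = 1/R + 1/(jωL) + jωC
Y = (0.001587 − j0.003651) S
|Y| = 0.003981 S → |Z| = 1/|Y| = 251.2 Ω, ∠Z = −∠Y = 66.50°

251.2 Ω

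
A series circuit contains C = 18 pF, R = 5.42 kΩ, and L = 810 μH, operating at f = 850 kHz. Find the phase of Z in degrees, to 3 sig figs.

-48.3°

ω = 2πf = 5.341e+06 rad/s
X_L = ωL = 4330 Ω
X_C = 1/(ωC) = 10400 Ω
Net reactance X = X_L − X_C = -6080 Ω
Z = 5420 − j6080 Ω
|Z| = √(5420² + 6080²) = 8140 Ω
∠Z = arctan(-6080/5420) = -48.3°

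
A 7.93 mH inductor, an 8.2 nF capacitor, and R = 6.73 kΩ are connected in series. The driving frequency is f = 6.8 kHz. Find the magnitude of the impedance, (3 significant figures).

7180 Ω

ω = 2πf = 42730 rad/s
X_L = ωL = 339 Ω
X_C = 1/(ωC) = 2850 Ω
Net reactance X = X_L − X_C = -2520 Ω
Z = 6730 − j2520 Ω
|Z| = √(6730² + 2520²) = 7180 Ω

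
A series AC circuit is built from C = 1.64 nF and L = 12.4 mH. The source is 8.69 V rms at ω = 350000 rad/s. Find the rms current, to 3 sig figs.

X_L = ωL = 4340 Ω
X_C = 1/(ωC) = 1740 Ω
Net reactance X = X_L − X_C = 2600 Ω
Z = j2600 Ω
|Z| = √(0² + 2600²) = 2600 Ω
I = V/|Z| = 8.69/2600 = 3.35 mA

3.35 mA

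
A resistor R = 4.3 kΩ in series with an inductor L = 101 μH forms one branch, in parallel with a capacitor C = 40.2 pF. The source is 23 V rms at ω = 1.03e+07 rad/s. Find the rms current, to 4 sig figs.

X_L = ωL = 1040 Ω
X_C = 1/(ωC) = 2415 Ω
Branch 1 (R+jX_L): Z₁ = 4300 + j1040 Ω, |Z₁| = 4424 Ω
Branch 2 (−jX_C): Z₂ = −j2415 Ω
Parallel: Z = Z₁Z₂/(Z₁+Z₂), |Z| = 2367 Ω, ∠Z = -58.67°
I = V/|Z| = 23/2367 = 9.718 mA

9.718 mA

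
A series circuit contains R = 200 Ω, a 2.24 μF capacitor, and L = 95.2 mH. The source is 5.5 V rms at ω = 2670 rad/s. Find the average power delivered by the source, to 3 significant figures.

X_L = ωL = 254 Ω
X_C = 1/(ωC) = 167 Ω
Net reactance X = X_L − X_C = 87.0 Ω
Z = 200 + j87.0 Ω
|Z| = √(200² + 87.0²) = 218 Ω
∠Z = arctan(87.0/200) = 23.5°
I = V/|Z| = 25.2 mA
P = VI cos φ = 5.5 × 0.0252 × cos(23.5°) = 127 mW

127 mW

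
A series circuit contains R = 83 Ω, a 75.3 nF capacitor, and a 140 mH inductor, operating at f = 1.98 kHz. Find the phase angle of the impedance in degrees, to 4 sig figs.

ω = 2πf = 12440 rad/s
X_L = ωL = 1742 Ω
X_C = 1/(ωC) = 1067 Ω
Net reactance X = X_L − X_C = 674.2 Ω
Z = 83.00 + j674.2 Ω
|Z| = √(83.00² + 674.2²) = 679.3 Ω
∠Z = arctan(674.2/83.00) = 82.98°

82.98°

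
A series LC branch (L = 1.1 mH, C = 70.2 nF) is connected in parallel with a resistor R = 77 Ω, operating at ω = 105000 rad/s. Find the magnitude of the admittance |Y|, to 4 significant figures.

51.26 mS

X_L = ωL = 115.5 Ω
X_C = 1/(ωC) = 135.7 Ω
Branch 1: Z₁ = R = 77.00 Ω
Branch 2 (series LC): Z₂ = j(X_L − X_C) = −j20.17 Ω
Parallel: Z = Z₁Z₂/(Z₁+Z₂), |Z| = 19.51 Ω, ∠Z = -75.32°
|Y| = 1/|Z| = 51.26 mS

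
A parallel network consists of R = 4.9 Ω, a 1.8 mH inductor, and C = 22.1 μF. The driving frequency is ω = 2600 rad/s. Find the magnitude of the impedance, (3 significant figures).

X_L = ωL = 4.68 Ω
X_C = 1/(ωC) = 17.4 Ω
Parallel: admittances add. Y = 1/R + 1/(jωL) + jωC
Y = (0.204 − j0.156) S
|Y| = 0.257 S → |Z| = 1/|Y| = 3.89 Ω, ∠Z = −∠Y = 37.4°

3.89 Ω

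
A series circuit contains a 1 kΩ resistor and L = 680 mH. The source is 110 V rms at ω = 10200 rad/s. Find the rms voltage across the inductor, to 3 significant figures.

109 V

X_L = ωL = 6940 Ω
Z = 1000 + j6940 Ω
|Z| = √(1000² + 6940²) = 7010 Ω
I = V/|Z| = 15.7 mA
V_L = I·|Z_L| = 0.0157 × 6940 = 109 V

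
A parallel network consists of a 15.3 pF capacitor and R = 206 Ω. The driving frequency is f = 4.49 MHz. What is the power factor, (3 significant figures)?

ω = 2πf = 2.821e+07 rad/s
X_C = 1/(ωC) = 2320 Ω
Parallel: admittances add. Y = 1/R + jωC
Y = (0.00485 + j0.000432) S
|Y| = 0.00487 S → |Z| = 1/|Y| = 205 Ω, ∠Z = −∠Y = -5.08°
cos φ = cos(-5.08°) = 0.996

0.996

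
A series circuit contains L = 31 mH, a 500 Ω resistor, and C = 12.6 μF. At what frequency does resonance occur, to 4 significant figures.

254.7 Hz

ω₀ = 1/√(LC) = 1/√(0.031 × 1.26e-05) = 1600 rad/s
f₀ = ω₀/(2π) = 254.7 Hz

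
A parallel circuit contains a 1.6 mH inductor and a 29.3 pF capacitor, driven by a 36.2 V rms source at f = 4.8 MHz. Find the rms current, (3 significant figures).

31.2 mA

ω = 2πf = 3.016e+07 rad/s
X_L = ωL = 48300 Ω
X_C = 1/(ωC) = 1130 Ω
Parallel: admittances add. Y = 1/(jωL) + jωC
Y = (0 + j0.000863) S
|Y| = 0.000863 S → |Z| = 1/|Y| = 1160 Ω, ∠Z = −∠Y = -90.0°
I = V/|Z| = 36.2/1160 = 31.2 mA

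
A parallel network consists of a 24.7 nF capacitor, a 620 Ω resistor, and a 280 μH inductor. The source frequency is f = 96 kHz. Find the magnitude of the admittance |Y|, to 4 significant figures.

9.121 mS

ω = 2πf = 603200 rad/s
X_L = ωL = 168.9 Ω
X_C = 1/(ωC) = 67.12 Ω
Parallel: admittances add. Y = 1/R + 1/(jωL) + jωC
Y = (0.001613 + j0.008978) S
|Y| = 0.009121 S → |Z| = 1/|Y| = 109.6 Ω, ∠Z = −∠Y = -79.82°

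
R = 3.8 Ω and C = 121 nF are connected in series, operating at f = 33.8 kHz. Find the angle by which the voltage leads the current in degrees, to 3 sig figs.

-84.4°

ω = 2πf = 212400 rad/s
X_C = 1/(ωC) = 38.9 Ω
Z = 3.80 − j38.9 Ω
|Z| = √(3.80² + 38.9²) = 39.1 Ω
∠Z = arctan(-38.9/3.80) = -84.4°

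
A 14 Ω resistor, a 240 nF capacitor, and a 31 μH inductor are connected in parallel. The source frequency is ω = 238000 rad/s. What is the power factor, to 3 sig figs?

0.673

X_L = ωL = 7.38 Ω
X_C = 1/(ωC) = 17.5 Ω
Parallel: admittances add. Y = 1/R + 1/(jωL) + jωC
Y = (0.0714 − j0.0784) S
|Y| = 0.106 S → |Z| = 1/|Y| = 9.43 Ω, ∠Z = −∠Y = 47.7°
cos φ = cos(47.7°) = 0.673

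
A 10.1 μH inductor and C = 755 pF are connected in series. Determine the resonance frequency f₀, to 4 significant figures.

1.823 MHz

ω₀ = 1/√(LC) = 1/√(1.01e-05 × 7.55e-10) = 1.145e+07 rad/s
f₀ = ω₀/(2π) = 1.823 MHz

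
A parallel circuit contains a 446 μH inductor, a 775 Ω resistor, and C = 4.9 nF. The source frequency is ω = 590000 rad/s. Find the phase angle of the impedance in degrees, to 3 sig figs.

35.2°

X_L = ωL = 263 Ω
X_C = 1/(ωC) = 346 Ω
Parallel: admittances add. Y = 1/R + 1/(jωL) + jωC
Y = (0.00129 − j0.000909) S
|Y| = 0.00158 S → |Z| = 1/|Y| = 634 Ω, ∠Z = −∠Y = 35.2°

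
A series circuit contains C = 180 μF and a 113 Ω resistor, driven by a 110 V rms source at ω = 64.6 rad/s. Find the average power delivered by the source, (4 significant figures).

X_C = 1/(ωC) = 86.00 Ω
Z = 113.0 − j86.00 Ω
|Z| = √(113.0² + 86.00²) = 142.0 Ω
∠Z = arctan(-86.00/113.0) = -37.27°
I = V/|Z| = 774.6 mA
P = VI cos φ = 110 × 0.7746 × cos(-37.27°) = 67.81 W

67.81 W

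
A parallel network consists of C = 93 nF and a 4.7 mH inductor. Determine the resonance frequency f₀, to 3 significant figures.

ω₀ = 1/√(LC) = 1/√(0.0047 × 9.3e-08) = 47830 rad/s
f₀ = ω₀/(2π) = 7.61 kHz

7.61 kHz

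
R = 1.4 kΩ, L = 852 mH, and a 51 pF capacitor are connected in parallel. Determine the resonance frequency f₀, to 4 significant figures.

ω₀ = 1/√(LC) = 1/√(0.852 × 5.1e-11) = 151700 rad/s
f₀ = ω₀/(2π) = 24.14 kHz

24.14 kHz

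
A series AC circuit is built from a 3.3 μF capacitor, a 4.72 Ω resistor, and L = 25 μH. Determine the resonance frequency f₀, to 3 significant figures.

17.5 kHz

ω₀ = 1/√(LC) = 1/√(2.5e-05 × 3.3e-06) = 110100 rad/s
f₀ = ω₀/(2π) = 17.5 kHz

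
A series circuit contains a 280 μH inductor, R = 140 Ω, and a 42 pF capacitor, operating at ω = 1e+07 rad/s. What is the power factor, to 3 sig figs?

0.317

X_L = ωL = 2800 Ω
X_C = 1/(ωC) = 2380 Ω
Net reactance X = X_L − X_C = 419 Ω
Z = 140 + j419 Ω
|Z| = √(140² + 419²) = 442 Ω
∠Z = arctan(419/140) = 71.5°
cos φ = cos(71.5°) = 0.317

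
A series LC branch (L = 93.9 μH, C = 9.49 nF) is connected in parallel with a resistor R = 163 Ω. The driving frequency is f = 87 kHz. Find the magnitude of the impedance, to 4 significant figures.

ω = 2πf = 546600 rad/s
X_L = ωL = 51.33 Ω
X_C = 1/(ωC) = 192.8 Ω
Branch 1: Z₁ = R = 163.0 Ω
Branch 2 (series LC): Z₂ = j(X_L − X_C) = −j141.4 Ω
Parallel: Z = Z₁Z₂/(Z₁+Z₂), |Z| = 106.8 Ω, ∠Z = -49.05°

106.8 Ω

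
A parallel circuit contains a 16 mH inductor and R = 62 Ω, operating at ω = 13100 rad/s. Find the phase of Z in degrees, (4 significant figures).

16.48°

X_L = ωL = 209.6 Ω
Parallel: admittances add. Y = 1/R + 1/(jωL)
Y = (0.01613 − j0.004771) S
|Y| = 0.01682 S → |Z| = 1/|Y| = 59.45 Ω, ∠Z = −∠Y = 16.48°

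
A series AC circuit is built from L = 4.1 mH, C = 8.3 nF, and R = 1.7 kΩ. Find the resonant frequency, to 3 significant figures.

ω₀ = 1/√(LC) = 1/√(0.0041 × 8.3e-09) = 171400 rad/s
f₀ = ω₀/(2π) = 27.3 kHz

27.3 kHz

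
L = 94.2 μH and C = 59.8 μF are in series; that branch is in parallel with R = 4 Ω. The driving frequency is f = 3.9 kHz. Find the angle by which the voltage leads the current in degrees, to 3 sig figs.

67.9°

ω = 2πf = 24500 rad/s
X_L = ωL = 2.31 Ω
X_C = 1/(ωC) = 0.682 Ω
Branch 1: Z₁ = R = 4.00 Ω
Branch 2 (series LC): Z₂ = j(X_L − X_C) = j1.63 Ω
Parallel: Z = Z₁Z₂/(Z₁+Z₂), |Z| = 1.51 Ω, ∠Z = 67.9°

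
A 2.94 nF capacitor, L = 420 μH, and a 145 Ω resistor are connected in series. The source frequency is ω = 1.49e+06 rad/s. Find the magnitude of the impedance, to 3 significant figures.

X_L = ωL = 626 Ω
X_C = 1/(ωC) = 228 Ω
Net reactance X = X_L − X_C = 398 Ω
Z = 145 + j398 Ω
|Z| = √(145² + 398²) = 423 Ω

423 Ω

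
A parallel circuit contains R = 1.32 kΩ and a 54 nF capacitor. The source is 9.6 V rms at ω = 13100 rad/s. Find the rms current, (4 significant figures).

9.950 mA

X_C = 1/(ωC) = 1414 Ω
Parallel: admittances add. Y = 1/R + jωC
Y = (0.0007576 + j0.0007074) S
|Y| = 0.001037 S → |Z| = 1/|Y| = 964.8 Ω, ∠Z = −∠Y = -43.04°
I = V/|Z| = 9.6/964.8 = 9.950 mA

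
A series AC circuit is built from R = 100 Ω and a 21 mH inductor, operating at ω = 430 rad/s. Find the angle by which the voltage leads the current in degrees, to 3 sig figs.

X_L = ωL = 9.03 Ω
Z = 100 + j9.03 Ω
|Z| = √(100² + 9.03²) = 100 Ω
∠Z = arctan(9.03/100) = 5.16°

5.16°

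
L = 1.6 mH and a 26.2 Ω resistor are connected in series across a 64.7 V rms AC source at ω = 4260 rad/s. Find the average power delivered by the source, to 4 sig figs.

X_L = ωL = 6.816 Ω
Z = 26.20 + j6.816 Ω
|Z| = √(26.20² + 6.816²) = 27.07 Ω
∠Z = arctan(6.816/26.20) = 14.58°
I = V/|Z| = 2.390 A
P = VI cos φ = 64.7 × 2.390 × cos(14.58°) = 149.6 W

149.6 W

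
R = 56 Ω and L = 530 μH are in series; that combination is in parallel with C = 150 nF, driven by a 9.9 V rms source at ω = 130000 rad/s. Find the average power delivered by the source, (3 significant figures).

X_L = ωL = 68.9 Ω
X_C = 1/(ωC) = 51.3 Ω
Branch 1 (R+jX_L): Z₁ = 56.0 + j68.9 Ω, |Z₁| = 88.8 Ω
Branch 2 (−jX_C): Z₂ = −j51.3 Ω
Parallel: Z = Z₁Z₂/(Z₁+Z₂), |Z| = 77.6 Ω, ∠Z = -56.6°
I = V/|Z| = 128 mA
P = VI cos φ = 9.9 × 0.128 × cos(-56.6°) = 696 mW

696 mW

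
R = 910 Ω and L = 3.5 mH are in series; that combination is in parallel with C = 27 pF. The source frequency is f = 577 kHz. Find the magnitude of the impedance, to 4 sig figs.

ω = 2πf = 3.625e+06 rad/s
X_L = ωL = 12690 Ω
X_C = 1/(ωC) = 10220 Ω
Branch 1 (R+jX_L): Z₁ = 910.0 + j12690 Ω, |Z₁| = 12720 Ω
Branch 2 (−jX_C): Z₂ = −j10220 Ω
Parallel: Z = Z₁Z₂/(Z₁+Z₂), |Z| = 49320 Ω, ∠Z = -73.90°

49320 Ω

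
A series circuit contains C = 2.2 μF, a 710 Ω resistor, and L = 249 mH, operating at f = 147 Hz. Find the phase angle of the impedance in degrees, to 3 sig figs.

ω = 2πf = 923.6 rad/s
X_L = ωL = 230 Ω
X_C = 1/(ωC) = 492 Ω
Net reactance X = X_L − X_C = -262 Ω
Z = 710 − j262 Ω
|Z| = √(710² + 262²) = 757 Ω
∠Z = arctan(-262/710) = -20.3°

-20.3°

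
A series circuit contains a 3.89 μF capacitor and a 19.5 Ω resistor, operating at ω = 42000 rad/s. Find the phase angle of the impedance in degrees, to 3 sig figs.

-17.4°

X_C = 1/(ωC) = 6.12 Ω
Z = 19.5 − j6.12 Ω
|Z| = √(19.5² + 6.12²) = 20.4 Ω
∠Z = arctan(-6.12/19.5) = -17.4°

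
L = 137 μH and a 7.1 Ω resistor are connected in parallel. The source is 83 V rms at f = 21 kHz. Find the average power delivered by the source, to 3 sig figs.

ω = 2πf = 131900 rad/s
X_L = ωL = 18.1 Ω
Parallel: admittances add. Y = 1/R + 1/(jωL)
Y = (0.141 − j0.0553) S
|Y| = 0.151 S → |Z| = 1/|Y| = 6.61 Ω, ∠Z = −∠Y = 21.4°
I = V/|Z| = 12.6 A
P = VI cos φ = 83 × 12.6 × cos(21.4°) = 970 W

970 W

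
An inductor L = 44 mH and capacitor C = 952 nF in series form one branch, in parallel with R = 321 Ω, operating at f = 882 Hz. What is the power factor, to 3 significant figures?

ω = 2πf = 5542 rad/s
X_L = ωL = 244 Ω
X_C = 1/(ωC) = 190 Ω
Branch 1: Z₁ = R = 321 Ω
Branch 2 (series LC): Z₂ = j(X_L − X_C) = j54.3 Ω
Parallel: Z = Z₁Z₂/(Z₁+Z₂), |Z| = 53.5 Ω, ∠Z = 80.4°
cos φ = cos(80.4°) = 0.167

0.167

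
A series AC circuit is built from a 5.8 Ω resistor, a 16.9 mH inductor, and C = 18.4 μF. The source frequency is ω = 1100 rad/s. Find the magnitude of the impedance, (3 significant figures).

31.4 Ω

X_L = ωL = 18.6 Ω
X_C = 1/(ωC) = 49.4 Ω
Net reactance X = X_L − X_C = -30.8 Ω
Z = 5.80 − j30.8 Ω
|Z| = √(5.80² + 30.8²) = 31.4 Ω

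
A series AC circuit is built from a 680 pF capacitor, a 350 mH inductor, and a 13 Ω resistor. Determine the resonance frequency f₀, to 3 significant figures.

ω₀ = 1/√(LC) = 1/√(0.35 × 6.8e-10) = 64820 rad/s
f₀ = ω₀/(2π) = 10.3 kHz

10.3 kHz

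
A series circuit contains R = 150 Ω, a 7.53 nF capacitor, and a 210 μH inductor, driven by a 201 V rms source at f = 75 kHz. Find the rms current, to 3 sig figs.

850 mA

ω = 2πf = 471200 rad/s
X_L = ωL = 99.0 Ω
X_C = 1/(ωC) = 282 Ω
Net reactance X = X_L − X_C = -183 Ω
Z = 150 − j183 Ω
|Z| = √(150² + 183²) = 237 Ω
I = V/|Z| = 201/237 = 850 mA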